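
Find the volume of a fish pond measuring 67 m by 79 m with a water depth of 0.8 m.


Base area = L * W = 67 * 79 = 5293 m^2
Volume = area * depth = 5293 * 0.8 = 4234.4 m^3

4234.4 m^3


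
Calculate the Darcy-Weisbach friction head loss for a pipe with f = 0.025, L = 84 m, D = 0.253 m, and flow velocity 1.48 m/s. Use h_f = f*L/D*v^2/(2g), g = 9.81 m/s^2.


v^2 = 1.48^2 = 2.1904 m^2/s^2
L/D = 84/0.253 = 332.01581
h_f = f*(L/D)*v^2/(2g) = 0.025 * 332.01581 * 2.1904 / 19.62 = 0.926666 m

0.926666 m


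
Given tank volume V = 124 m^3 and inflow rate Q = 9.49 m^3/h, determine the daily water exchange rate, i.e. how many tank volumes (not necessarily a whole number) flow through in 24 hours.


Daily flow volume = 9.49 m^3/h * 24 h = 227.76 m^3/day
Exchanges = daily flow / tank volume = 227.76 / 124 = 1.83677 exchanges/day

1.83677 exchanges/day


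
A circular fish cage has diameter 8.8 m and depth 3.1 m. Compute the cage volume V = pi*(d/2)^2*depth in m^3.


r = d/2 = 8.8/2 = 4.4 m
Base area = pi*r^2 = pi*4.4^2 = 60.821234 m^2
Volume = 60.821234 * 3.1 = 188.546 m^3

188.546 m^3


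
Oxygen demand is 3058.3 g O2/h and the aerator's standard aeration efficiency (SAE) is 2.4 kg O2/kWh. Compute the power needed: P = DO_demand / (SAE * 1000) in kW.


SAE in g O2/kWh = 2.4 * 1000 = 2400 g/kWh
P = DO_demand / SAE_g = 3058.3 / 2400 = 1.27429 kW

1.27429 kW


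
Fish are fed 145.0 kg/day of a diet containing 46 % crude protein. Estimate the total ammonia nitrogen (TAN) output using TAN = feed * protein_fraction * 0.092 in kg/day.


Protein in feed = 145.0 * 46/100 = 66.7 kg/day
TAN = protein * 0.092 = 66.7 * 0.092 = 6.1364 kg/day

6.1364 kg/day


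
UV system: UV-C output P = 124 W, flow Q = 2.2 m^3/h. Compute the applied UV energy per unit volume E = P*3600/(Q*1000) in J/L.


Energy delivered per hour = 124 W * 3600 s = 446400 J/h
Volume treated per hour = 2.2 m^3/h * 1000 = 2200 L/h
dose = 446400 / 2200 = 202.909 J/L

202.909 J/L


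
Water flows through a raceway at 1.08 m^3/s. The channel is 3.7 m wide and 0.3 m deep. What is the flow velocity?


Cross-sectional area = W * d = 3.7 * 0.3 = 1.11 m^2
Velocity = Q / A = 1.08 / 1.11 = 0.972973 m/s

0.972973 m/s


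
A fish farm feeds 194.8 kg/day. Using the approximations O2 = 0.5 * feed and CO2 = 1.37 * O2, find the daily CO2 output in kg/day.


O2 = 194.8 * 0.5 = 97.4
CO2 = 97.4 * 1.37 = 133.438

133.438 kg/day


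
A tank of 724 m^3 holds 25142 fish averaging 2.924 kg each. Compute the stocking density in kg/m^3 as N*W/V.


Total biomass = 25142 fish * 2.924 kg = 73515.208 kg
Density = total biomass / volume = 73515.208 / 724 = 101.54 kg/m^3

101.54 kg/m^3


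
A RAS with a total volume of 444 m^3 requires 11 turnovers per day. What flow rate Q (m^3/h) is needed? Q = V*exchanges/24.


Daily recirculation volume = 444 m^3 * 11 = 4884 m^3/day
Flow rate Q = daily volume / 24 h = 4884 / 24 = 203.5 m^3/h

203.5 m^3/h


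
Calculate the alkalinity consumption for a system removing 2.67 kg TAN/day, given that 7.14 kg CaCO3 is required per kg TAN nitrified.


Alkalinity factor: 7.14 kg CaCO3 consumed per kg TAN nitrified
alk = 2.67 kg TAN * 7.14 = 19.0638 kg CaCO3/day

19.0638 kg CaCO3/day


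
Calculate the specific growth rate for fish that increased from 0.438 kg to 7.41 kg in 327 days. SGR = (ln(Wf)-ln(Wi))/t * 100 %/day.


ln(W_f) = ln(7.41) = 2.0028304
ln(W_i) = ln(0.438) = -0.82553637
ln(W_f) - ln(W_i) = 2.0028304 - -0.82553637 = 2.8283668
SGR = 2.8283668 / 327 * 100 = 0.864944 %/day

0.864944 %/day


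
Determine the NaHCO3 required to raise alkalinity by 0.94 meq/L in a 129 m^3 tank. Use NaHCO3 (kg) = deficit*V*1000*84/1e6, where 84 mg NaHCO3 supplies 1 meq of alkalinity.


Tank volume in L = 129 m^3 * 1000 = 129000 L
Total meq required = 0.94 meq/L * 129000 L = 121260 meq
NaHCO3 mass = 121260 meq * 84 mg/meq / 1e6 = 10.1858 kg

10.1858 kg


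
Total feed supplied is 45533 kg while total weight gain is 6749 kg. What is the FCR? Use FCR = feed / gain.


FCR = feed consumed / weight gained
FCR = 45533 kg / 6749 kg = 6.74663

6.74663


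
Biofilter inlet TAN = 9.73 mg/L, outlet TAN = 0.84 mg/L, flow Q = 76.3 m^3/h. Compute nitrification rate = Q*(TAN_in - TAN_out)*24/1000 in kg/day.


Concentration drop: TAN_in - TAN_out = 9.73 - 0.84 = 8.89 mg/L
Hourly TAN removed = Q * dTAN = 76.3 m^3/h * 8.89 mg/L = 678.307 g/h  (m^3/h * mg/L = g/h)
Daily TAN removed = 678.307 * 24 = 16279.368 g/day
Convert to kg/day: 16279.368 / 1000 = 16.279368 kg/day

16.279368 kg/day


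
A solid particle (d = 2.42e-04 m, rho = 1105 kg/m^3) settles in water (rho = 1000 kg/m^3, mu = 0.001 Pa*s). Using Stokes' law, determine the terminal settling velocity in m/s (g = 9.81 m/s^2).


Density difference: rho_p - rho_f = 1105 - 1000 = 105 kg/m^3
d^2 = (2.42e-04)^2 = 5.8564e-08 m^2
Numerator = (rho_p - rho_f) * g * d^2 = 105 * 9.81 * 5.8564e-08 = 6.0323848e-05
Denominator = 18 * mu = 18 * 0.001 = 0.018
v_s = 6.0323848e-05 / 0.018 = 0.00335132 m/s
Check: Re = rho_f * v_s * d / mu = 1000 * 0.00335132 * 2.42e-04 / 0.001 = 0.811 < 1, so Stokes' law applies.

0.00335132 m/s


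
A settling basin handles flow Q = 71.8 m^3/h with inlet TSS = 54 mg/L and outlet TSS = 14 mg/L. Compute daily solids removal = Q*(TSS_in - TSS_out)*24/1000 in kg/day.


Concentration drop: TSS_in - TSS_out = 54 - 14 = 40 mg/L
Hourly solids removed = Q * dTSS = 71.8 m^3/h * 40 mg/L = 2872 g/h  (m^3/h * mg/L = g/h)
Daily solids removed = 2872 * 24 = 68928 g/day
Convert g to kg: 68928 / 1000 = 68.928 kg/day

68.928 kg/day


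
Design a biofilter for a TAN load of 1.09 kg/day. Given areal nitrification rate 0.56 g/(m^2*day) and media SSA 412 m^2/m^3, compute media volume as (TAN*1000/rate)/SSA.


A = 1.09*1000 / 0.56 = 1946.4286 m^2
V = 1946.4286 / 412 = 4.72434

4.72434 m^3


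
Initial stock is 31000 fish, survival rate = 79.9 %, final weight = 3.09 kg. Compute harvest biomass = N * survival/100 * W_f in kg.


Survivors = 31000 * 79.9/100 = 24769 fish
Harvest biomass = survivors * W_f = 24769 * 3.09 = 76536.21 kg

76536.21 kg


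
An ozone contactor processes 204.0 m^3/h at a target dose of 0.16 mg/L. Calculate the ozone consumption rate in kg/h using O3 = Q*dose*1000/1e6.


O3 demand (mg/h) = Q * dose * 1000 = 204.0 * 0.16 * 1000 = 32640 mg/h
Convert mg to kg: 32640 / 1e6 = 0.03264 kg/h

0.03264 kg/h


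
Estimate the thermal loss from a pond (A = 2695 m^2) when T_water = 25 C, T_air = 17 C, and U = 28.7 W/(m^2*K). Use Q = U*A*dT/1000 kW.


Temperature difference dT = 25 - 17 = 8 K
Heat loss (W) = U * A * dT = 28.7 * 2695 * 8 = 618772 W
Convert to kW: 618772 / 1000 = 618.772 kW

618.772 kW


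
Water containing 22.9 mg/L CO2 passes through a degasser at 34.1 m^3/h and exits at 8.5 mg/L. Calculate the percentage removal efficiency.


CO2_out / CO2_in = 8.5 / 22.9 = 0.37117904
Fraction remaining = 0.37117904
efficiency = (1 - 0.37117904) * 100 = 62.8821 %

62.8821 %


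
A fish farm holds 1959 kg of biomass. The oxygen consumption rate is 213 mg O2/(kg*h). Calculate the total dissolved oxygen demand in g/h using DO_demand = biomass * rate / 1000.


Total O2 consumption (mg/h) = 1959 kg * 213 mg/(kg*h) = 417267 mg/h
Convert to g/h: 417267 / 1000 = 417.267 g/h

417.267 g/h


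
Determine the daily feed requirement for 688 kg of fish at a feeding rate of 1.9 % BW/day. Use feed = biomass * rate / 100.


Feeding rate fraction = 1.9% / 100 = 0.019
Daily feed = 688 kg * 0.019 = 13.072 kg/day

13.072 kg/day


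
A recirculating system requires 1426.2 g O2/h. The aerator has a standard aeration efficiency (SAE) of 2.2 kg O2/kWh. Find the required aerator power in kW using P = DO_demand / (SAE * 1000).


SAE in g O2/kWh = 2.2 * 1000 = 2200 g/kWh
P = DO_demand / SAE_g = 1426.2 / 2200 = 0.648273 kW

0.648273 kW


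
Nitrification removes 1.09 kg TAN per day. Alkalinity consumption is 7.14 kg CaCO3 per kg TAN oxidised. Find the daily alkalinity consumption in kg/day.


Alkalinity factor: 7.14 kg CaCO3 consumed per kg TAN nitrified
alk = 1.09 kg TAN * 7.14 = 7.7826 kg CaCO3/day

7.7826 kg CaCO3/day


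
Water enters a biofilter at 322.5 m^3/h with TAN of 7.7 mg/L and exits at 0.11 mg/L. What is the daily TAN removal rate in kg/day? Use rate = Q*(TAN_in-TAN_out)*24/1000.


Concentration drop: TAN_in - TAN_out = 7.7 - 0.11 = 7.59 mg/L
Hourly TAN removed = Q * dTAN = 322.5 m^3/h * 7.59 mg/L = 2447.775 g/h  (m^3/h * mg/L = g/h)
Daily TAN removed = 2447.775 * 24 = 58746.6 g/day
Convert to kg/day: 58746.6 / 1000 = 58.7466 kg/day

58.7466 kg/day


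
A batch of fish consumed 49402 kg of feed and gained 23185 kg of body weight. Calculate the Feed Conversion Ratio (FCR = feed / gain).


FCR = feed consumed / weight gained
FCR = 49402 kg / 23185 kg = 2.13077

2.13077


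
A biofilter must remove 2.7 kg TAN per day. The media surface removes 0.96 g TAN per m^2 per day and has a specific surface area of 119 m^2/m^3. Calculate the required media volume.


A = 2.7*1000 / 0.96 = 2812.5 m^2
V = 2812.5 / 119 = 23.6345

23.6345 m^3


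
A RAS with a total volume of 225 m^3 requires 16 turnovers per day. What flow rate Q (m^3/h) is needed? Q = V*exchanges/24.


Daily recirculation volume = 225 m^3 * 16 = 3600 m^3/day
Flow rate Q = daily volume / 24 h = 3600 / 24 = 150 m^3/h

150 m^3/h


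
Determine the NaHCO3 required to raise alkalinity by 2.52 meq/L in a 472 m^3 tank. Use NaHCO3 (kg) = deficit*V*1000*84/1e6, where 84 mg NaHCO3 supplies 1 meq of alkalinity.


Tank volume in L = 472 m^3 * 1000 = 472000 L
Total meq required = 2.52 meq/L * 472000 L = 1189440 meq
NaHCO3 mass = 1189440 meq * 84 mg/meq / 1e6 = 99.913 kg

99.913 kg


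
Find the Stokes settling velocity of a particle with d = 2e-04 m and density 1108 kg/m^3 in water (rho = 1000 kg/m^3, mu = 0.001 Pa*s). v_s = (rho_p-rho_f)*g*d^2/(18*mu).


Density difference: rho_p - rho_f = 1108 - 1000 = 108 kg/m^3
d^2 = (2e-04)^2 = 4e-08 m^2
Numerator = (rho_p - rho_f) * g * d^2 = 108 * 9.81 * 4e-08 = 4.23792e-05
Denominator = 18 * mu = 18 * 0.001 = 0.018
v_s = 4.23792e-05 / 0.018 = 0.0023544 m/s
Check: Re = rho_f * v_s * d / mu = 1000 * 0.0023544 * 2e-04 / 0.001 = 0.471 < 1, so Stokes' law applies.

0.0023544 m/s


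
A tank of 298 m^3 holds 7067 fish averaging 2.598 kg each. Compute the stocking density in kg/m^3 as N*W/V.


Total biomass = 7067 fish * 2.598 kg = 18360.066 kg
Density = total biomass / volume = 18360.066 / 298 = 61.611 kg/m^3

61.611 kg/m^3


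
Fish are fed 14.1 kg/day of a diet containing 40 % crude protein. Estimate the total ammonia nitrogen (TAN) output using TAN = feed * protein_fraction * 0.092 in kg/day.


Protein in feed = 14.1 * 40/100 = 5.64 kg/day
TAN = protein * 0.092 = 5.64 * 0.092 = 0.51888 kg/day

0.51888 kg/day


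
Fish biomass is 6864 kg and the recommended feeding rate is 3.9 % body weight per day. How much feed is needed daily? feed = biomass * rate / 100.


Feeding rate fraction = 3.9% / 100 = 0.039
Daily feed = 6864 kg * 0.039 = 267.696 kg/day

267.696 kg/day


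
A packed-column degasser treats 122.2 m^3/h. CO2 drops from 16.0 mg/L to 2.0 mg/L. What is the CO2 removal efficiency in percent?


CO2_out / CO2_in = 2.0 / 16.0 = 0.125
Fraction remaining = 0.125
efficiency = (1 - 0.125) * 100 = 87.5 %

87.5 %


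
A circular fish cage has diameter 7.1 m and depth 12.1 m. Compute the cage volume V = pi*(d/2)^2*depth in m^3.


r = d/2 = 7.1/2 = 3.55 m
Base area = pi*r^2 = pi*3.55^2 = 39.591921 m^2
Volume = 39.591921 * 12.1 = 479.062 m^3

479.062 m^3


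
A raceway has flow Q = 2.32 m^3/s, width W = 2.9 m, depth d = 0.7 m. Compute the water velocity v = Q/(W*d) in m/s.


Cross-sectional area = W * d = 2.9 * 0.7 = 2.03 m^2
Velocity = Q / A = 2.32 / 2.03 = 1.14286 m/s

1.14286 m/s


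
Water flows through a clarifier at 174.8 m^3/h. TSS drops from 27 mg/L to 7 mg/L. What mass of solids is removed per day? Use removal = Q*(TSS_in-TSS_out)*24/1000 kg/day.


Concentration drop: TSS_in - TSS_out = 27 - 7 = 20 mg/L
Hourly solids removed = Q * dTSS = 174.8 m^3/h * 20 mg/L = 3496 g/h  (m^3/h * mg/L = g/h)
Daily solids removed = 3496 * 24 = 83904 g/day
Convert g to kg: 83904 / 1000 = 83.904 kg/day

83.904 kg/day


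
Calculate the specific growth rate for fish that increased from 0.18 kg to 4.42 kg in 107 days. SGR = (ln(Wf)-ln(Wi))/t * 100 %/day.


ln(W_f) = ln(4.42) = 1.4861397
ln(W_i) = ln(0.18) = -1.7147984
ln(W_f) - ln(W_i) = 1.4861397 - -1.7147984 = 3.2009381
SGR = 3.2009381 / 107 * 100 = 2.99153 %/day

2.99153 %/day


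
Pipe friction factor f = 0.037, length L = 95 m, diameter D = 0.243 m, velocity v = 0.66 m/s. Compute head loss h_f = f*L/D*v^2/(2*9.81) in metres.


v^2 = 0.66^2 = 0.4356 m^2/s^2
L/D = 95/0.243 = 390.9465
h_f = f*(L/D)*v^2/(2g) = 0.037 * 390.9465 * 0.4356 / 19.62 = 0.32115 m

0.32115 m


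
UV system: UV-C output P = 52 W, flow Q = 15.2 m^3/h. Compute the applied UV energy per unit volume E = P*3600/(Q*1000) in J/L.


Energy delivered per hour = 52 W * 3600 s = 187200 J/h
Volume treated per hour = 15.2 m^3/h * 1000 = 15200 L/h
dose = 187200 / 15200 = 12.3158 J/L

12.3158 J/L


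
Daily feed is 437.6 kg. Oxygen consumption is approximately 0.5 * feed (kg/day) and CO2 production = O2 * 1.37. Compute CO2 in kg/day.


O2 = 437.6 * 0.5 = 218.8
CO2 = 218.8 * 1.37 = 299.756

299.756 kg/day


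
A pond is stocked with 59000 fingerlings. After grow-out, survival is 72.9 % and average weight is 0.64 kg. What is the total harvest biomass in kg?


Survivors = 59000 * 72.9/100 = 43011 fish
Harvest biomass = survivors * W_f = 43011 * 0.64 = 27527.04 kg

27527.04 kg


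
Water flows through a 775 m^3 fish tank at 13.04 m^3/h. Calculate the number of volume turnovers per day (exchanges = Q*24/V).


Daily flow volume = 13.04 m^3/h * 24 h = 312.96 m^3/day
Exchanges = daily flow / tank volume = 312.96 / 775 = 0.403819 exchanges/day

0.403819 exchanges/day


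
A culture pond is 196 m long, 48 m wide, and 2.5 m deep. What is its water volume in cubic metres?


Base area = L * W = 196 * 48 = 9408 m^2
Volume = area * depth = 9408 * 2.5 = 23520 m^3

23520 m^3


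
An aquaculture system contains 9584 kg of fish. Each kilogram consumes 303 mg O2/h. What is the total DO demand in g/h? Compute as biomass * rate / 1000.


Total O2 consumption (mg/h) = 9584 kg * 303 mg/(kg*h) = 2903952 mg/h
Convert to g/h: 2903952 / 1000 = 2903.952 g/h

2903.952 g/h


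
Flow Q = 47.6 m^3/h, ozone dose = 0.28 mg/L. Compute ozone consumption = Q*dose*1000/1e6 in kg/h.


O3 demand (mg/h) = Q * dose * 1000 = 47.6 * 0.28 * 1000 = 13328 mg/h
Convert mg to kg: 13328 / 1e6 = 0.013328 kg/h

0.013328 kg/h


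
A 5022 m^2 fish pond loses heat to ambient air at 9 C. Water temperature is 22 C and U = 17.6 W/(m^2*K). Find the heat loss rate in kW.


Temperature difference dT = 22 - 9 = 13 K
Heat loss (W) = U * A * dT = 17.6 * 5022 * 13 = 1149033.6 W
Convert to kW: 1149033.6 / 1000 = 1149.0336 kW

1149.0336 kW


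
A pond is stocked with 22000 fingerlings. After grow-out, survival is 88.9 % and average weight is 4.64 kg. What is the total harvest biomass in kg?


Survivors = 22000 * 88.9/100 = 19558 fish
Harvest biomass = survivors * W_f = 19558 * 4.64 = 90749.12 kg

90749.12 kg


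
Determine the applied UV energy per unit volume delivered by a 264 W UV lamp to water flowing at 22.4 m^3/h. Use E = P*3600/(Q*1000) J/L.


Energy delivered per hour = 264 W * 3600 s = 950400 J/h
Volume treated per hour = 22.4 m^3/h * 1000 = 22400 L/h
dose = 950400 / 22400 = 42.4286 J/L

42.4286 J/L


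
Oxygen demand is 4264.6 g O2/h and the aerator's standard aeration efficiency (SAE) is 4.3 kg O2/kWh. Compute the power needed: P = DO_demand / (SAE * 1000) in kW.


SAE in g O2/kWh = 4.3 * 1000 = 4300 g/kWh
P = DO_demand / SAE_g = 4264.6 / 4300 = 0.991767 kW

0.991767 kW


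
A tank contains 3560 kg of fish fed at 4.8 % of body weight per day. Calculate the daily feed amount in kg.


Feeding rate fraction = 4.8% / 100 = 0.048
Daily feed = 3560 kg * 0.048 = 170.88 kg/day

170.88 kg/day


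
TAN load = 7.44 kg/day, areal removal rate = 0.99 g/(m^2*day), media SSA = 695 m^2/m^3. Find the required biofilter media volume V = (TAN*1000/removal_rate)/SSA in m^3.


A = 7.44*1000 / 0.99 = 7515.1515 m^2
V = 7515.1515 / 695 = 10.8132

10.8132 m^3


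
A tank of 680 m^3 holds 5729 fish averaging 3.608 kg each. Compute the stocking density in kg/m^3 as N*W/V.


Total biomass = 5729 fish * 3.608 kg = 20670.232 kg
Density = total biomass / volume = 20670.232 / 680 = 30.3974 kg/m^3

30.3974 kg/m^3


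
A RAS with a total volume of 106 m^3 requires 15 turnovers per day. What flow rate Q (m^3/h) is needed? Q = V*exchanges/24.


Daily recirculation volume = 106 m^3 * 15 = 1590 m^3/day
Flow rate Q = daily volume / 24 h = 1590 / 24 = 66.25 m^3/h

66.25 m^3/h


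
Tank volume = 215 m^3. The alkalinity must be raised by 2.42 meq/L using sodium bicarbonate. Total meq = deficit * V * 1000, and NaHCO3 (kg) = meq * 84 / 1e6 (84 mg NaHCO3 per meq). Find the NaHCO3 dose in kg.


Tank volume in L = 215 m^3 * 1000 = 215000 L
Total meq required = 2.42 meq/L * 215000 L = 520300 meq
NaHCO3 mass = 520300 meq * 84 mg/meq / 1e6 = 43.7052 kg

43.7052 kg


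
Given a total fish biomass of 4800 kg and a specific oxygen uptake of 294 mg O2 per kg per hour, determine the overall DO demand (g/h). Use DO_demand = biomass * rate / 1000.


Total O2 consumption (mg/h) = 4800 kg * 294 mg/(kg*h) = 1411200 mg/h
Convert to g/h: 1411200 / 1000 = 1411.2 g/h

1411.2 g/h


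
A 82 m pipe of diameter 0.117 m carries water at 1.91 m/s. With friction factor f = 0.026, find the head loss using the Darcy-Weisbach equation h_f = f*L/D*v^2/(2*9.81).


v^2 = 1.91^2 = 3.6481 m^2/s^2
L/D = 82/0.117 = 700.8547
h_f = f*(L/D)*v^2/(2g) = 0.026 * 700.8547 * 3.6481 / 19.62 = 3.3882 m

3.3882 m


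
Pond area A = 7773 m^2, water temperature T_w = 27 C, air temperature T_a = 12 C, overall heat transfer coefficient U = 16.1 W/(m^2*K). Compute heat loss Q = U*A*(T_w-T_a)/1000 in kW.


Temperature difference dT = 27 - 12 = 15 K
Heat loss (W) = U * A * dT = 16.1 * 7773 * 15 = 1877179.5 W
Convert to kW: 1877179.5 / 1000 = 1877.1795 kW

1877.1795 kW


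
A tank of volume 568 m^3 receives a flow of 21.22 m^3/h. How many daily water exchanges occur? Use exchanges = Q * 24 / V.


Daily flow volume = 21.22 m^3/h * 24 h = 509.28 m^3/day
Exchanges = daily flow / tank volume = 509.28 / 568 = 0.89662 exchanges/day

0.89662 exchanges/day


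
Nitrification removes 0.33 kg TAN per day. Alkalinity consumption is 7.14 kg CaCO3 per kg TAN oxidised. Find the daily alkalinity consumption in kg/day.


Alkalinity factor: 7.14 kg CaCO3 consumed per kg TAN nitrified
alk = 0.33 kg TAN * 7.14 = 2.3562 kg CaCO3/day

2.3562 kg CaCO3/day


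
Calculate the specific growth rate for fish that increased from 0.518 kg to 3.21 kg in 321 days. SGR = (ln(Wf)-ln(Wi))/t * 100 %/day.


ln(W_f) = ln(3.21) = 1.1662709
ln(W_i) = ln(0.518) = -0.65778004
ln(W_f) - ln(W_i) = 1.1662709 - -0.65778004 = 1.8240509
SGR = 1.8240509 / 321 * 100 = 0.56824 %/day

0.56824 %/day


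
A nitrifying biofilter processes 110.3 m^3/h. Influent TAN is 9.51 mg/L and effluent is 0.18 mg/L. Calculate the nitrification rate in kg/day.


Concentration drop: TAN_in - TAN_out = 9.51 - 0.18 = 9.33 mg/L
Hourly TAN removed = Q * dTAN = 110.3 m^3/h * 9.33 mg/L = 1029.099 g/h  (m^3/h * mg/L = g/h)
Daily TAN removed = 1029.099 * 24 = 24698.376 g/day
Convert to kg/day: 24698.376 / 1000 = 24.698376 kg/day

24.698376 kg/day


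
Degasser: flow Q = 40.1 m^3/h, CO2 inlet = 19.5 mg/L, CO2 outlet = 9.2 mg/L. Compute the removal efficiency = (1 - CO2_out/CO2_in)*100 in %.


CO2_out / CO2_in = 9.2 / 19.5 = 0.47179487
Fraction remaining = 0.47179487
efficiency = (1 - 0.47179487) * 100 = 52.8205 %

52.8205 %


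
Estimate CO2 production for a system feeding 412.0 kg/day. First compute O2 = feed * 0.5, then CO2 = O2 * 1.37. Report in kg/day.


O2 = 412.0 * 0.5 = 206
CO2 = 206 * 1.37 = 282.22

282.22 kg/day


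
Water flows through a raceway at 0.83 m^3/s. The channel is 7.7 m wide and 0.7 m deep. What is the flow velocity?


Cross-sectional area = W * d = 7.7 * 0.7 = 5.39 m^2
Velocity = Q / A = 0.83 / 5.39 = 0.153989 m/s

0.153989 m/s


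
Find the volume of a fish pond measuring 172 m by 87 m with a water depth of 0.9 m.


Base area = L * W = 172 * 87 = 14964 m^2
Volume = area * depth = 14964 * 0.9 = 13467.6 m^3

13467.6 m^3


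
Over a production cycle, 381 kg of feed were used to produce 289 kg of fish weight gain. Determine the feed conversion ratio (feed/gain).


FCR = feed consumed / weight gained
FCR = 381 kg / 289 kg = 1.31834

1.31834


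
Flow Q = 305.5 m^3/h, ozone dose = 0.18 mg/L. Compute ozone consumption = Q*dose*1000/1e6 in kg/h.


O3 demand (mg/h) = Q * dose * 1000 = 305.5 * 0.18 * 1000 = 54990 mg/h
Convert mg to kg: 54990 / 1e6 = 0.05499 kg/h

0.05499 kg/h


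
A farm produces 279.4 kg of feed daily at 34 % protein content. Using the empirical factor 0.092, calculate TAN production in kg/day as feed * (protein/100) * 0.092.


Protein in feed = 279.4 * 34/100 = 94.996 kg/day
TAN = protein * 0.092 = 94.996 * 0.092 = 8.739632 kg/day

8.739632 kg/day


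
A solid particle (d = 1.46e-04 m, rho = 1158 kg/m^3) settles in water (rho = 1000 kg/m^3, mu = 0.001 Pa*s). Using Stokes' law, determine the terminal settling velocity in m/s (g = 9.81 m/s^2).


Density difference: rho_p - rho_f = 1158 - 1000 = 158 kg/m^3
d^2 = (1.46e-04)^2 = 2.1316e-08 m^2
Numerator = (rho_p - rho_f) * g * d^2 = 158 * 9.81 * 2.1316e-08 = 3.3039374e-05
Denominator = 18 * mu = 18 * 0.001 = 0.018
v_s = 3.3039374e-05 / 0.018 = 0.00183552 m/s
Check: Re = rho_f * v_s * d / mu = 1000 * 0.00183552 * 1.46e-04 / 0.001 = 0.268 < 1, so Stokes' law applies.

0.00183552 m/s


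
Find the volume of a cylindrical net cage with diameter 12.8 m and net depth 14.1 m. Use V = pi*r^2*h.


r = d/2 = 12.8/2 = 6.4 m
Base area = pi*r^2 = pi*6.4^2 = 128.67964 m^2
Volume = 128.67964 * 14.1 = 1814.38 m^3

1814.38 m^3


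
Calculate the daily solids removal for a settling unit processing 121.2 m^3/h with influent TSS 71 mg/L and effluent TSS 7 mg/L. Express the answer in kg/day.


Concentration drop: TSS_in - TSS_out = 71 - 7 = 64 mg/L
Hourly solids removed = Q * dTSS = 121.2 m^3/h * 64 mg/L = 7756.8 g/h  (m^3/h * mg/L = g/h)
Daily solids removed = 7756.8 * 24 = 186163.2 g/day
Convert g to kg: 186163.2 / 1000 = 186.1632 kg/day

186.1632 kg/day


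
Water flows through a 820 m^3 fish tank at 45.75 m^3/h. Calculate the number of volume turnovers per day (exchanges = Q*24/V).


Daily flow volume = 45.75 m^3/h * 24 h = 1098 m^3/day
Exchanges = daily flow / tank volume = 1098 / 820 = 1.33902 exchanges/day

1.33902 exchanges/day


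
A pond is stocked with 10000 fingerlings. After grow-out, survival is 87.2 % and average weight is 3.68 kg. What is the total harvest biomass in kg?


Survivors = 10000 * 87.2/100 = 8720 fish
Harvest biomass = survivors * W_f = 8720 * 3.68 = 32089.6 kg

32089.6 kg


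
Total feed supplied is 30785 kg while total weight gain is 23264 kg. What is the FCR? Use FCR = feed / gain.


FCR = feed consumed / weight gained
FCR = 30785 kg / 23264 kg = 1.32329

1.32329


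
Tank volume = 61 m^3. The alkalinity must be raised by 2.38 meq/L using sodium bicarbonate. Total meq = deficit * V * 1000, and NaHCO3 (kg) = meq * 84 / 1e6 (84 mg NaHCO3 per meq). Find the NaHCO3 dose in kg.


Tank volume in L = 61 m^3 * 1000 = 61000 L
Total meq required = 2.38 meq/L * 61000 L = 145180 meq
NaHCO3 mass = 145180 meq * 84 mg/meq / 1e6 = 12.1951 kg

12.1951 kg


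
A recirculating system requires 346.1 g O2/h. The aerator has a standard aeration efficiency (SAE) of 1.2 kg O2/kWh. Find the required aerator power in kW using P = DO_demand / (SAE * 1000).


SAE in g O2/kWh = 1.2 * 1000 = 1200 g/kWh
P = DO_demand / SAE_g = 346.1 / 1200 = 0.288417 kW

0.288417 kW


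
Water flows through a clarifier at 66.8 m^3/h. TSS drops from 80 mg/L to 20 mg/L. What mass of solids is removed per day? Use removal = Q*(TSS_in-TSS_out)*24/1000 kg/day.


Concentration drop: TSS_in - TSS_out = 80 - 20 = 60 mg/L
Hourly solids removed = Q * dTSS = 66.8 m^3/h * 60 mg/L = 4008 g/h  (m^3/h * mg/L = g/h)
Daily solids removed = 4008 * 24 = 96192 g/day
Convert g to kg: 96192 / 1000 = 96.192 kg/day

96.192 kg/day


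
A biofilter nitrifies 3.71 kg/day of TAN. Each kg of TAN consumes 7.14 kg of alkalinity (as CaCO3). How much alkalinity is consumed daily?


Alkalinity factor: 7.14 kg CaCO3 consumed per kg TAN nitrified
alk = 3.71 kg TAN * 7.14 = 26.4894 kg CaCO3/day

26.4894 kg CaCO3/day


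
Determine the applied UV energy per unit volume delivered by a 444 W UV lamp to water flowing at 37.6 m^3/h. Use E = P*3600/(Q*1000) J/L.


Energy delivered per hour = 444 W * 3600 s = 1598400 J/h
Volume treated per hour = 37.6 m^3/h * 1000 = 37600 L/h
dose = 1598400 / 37600 = 42.5106 J/L

42.5106 J/L


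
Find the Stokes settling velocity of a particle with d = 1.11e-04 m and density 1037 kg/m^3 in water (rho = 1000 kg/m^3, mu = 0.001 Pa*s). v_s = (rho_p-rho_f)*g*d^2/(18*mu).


Density difference: rho_p - rho_f = 1037 - 1000 = 37 kg/m^3
d^2 = (1.11e-04)^2 = 1.2321e-08 m^2
Numerator = (rho_p - rho_f) * g * d^2 = 37 * 9.81 * 1.2321e-08 = 4.4721534e-06
Denominator = 18 * mu = 18 * 0.001 = 0.018
v_s = 4.4721534e-06 / 0.018 = 2.48453e-04 m/s
Check: Re = rho_f * v_s * d / mu = 1000 * 2.48453e-04 * 1.11e-04 / 0.001 = 0.0276 < 1, so Stokes' law applies.

2.48453e-04 m/s


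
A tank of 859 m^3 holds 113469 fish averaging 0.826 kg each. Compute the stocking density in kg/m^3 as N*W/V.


Total biomass = 113469 fish * 0.826 kg = 93725.394 kg
Density = total biomass / volume = 93725.394 / 859 = 109.11 kg/m^3

109.11 kg/m^3


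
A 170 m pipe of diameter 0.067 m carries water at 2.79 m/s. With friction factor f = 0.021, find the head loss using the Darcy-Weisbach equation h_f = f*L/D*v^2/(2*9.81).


v^2 = 2.79^2 = 7.7841 m^2/s^2
L/D = 170/0.067 = 2537.3134
h_f = f*(L/D)*v^2/(2g) = 0.021 * 2537.3134 * 7.7841 / 19.62 = 21.1399 m

21.1399 m


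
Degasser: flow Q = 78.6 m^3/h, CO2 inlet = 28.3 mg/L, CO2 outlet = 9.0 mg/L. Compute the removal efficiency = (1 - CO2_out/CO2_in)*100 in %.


CO2_out / CO2_in = 9.0 / 28.3 = 0.3180212
Fraction remaining = 0.3180212
efficiency = (1 - 0.3180212) * 100 = 68.1979 %

68.1979 %


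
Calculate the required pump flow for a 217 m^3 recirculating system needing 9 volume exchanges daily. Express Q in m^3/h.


Daily recirculation volume = 217 m^3 * 9 = 1953 m^3/day
Flow rate Q = daily volume / 24 h = 1953 / 24 = 81.375 m^3/h

81.375 m^3/h


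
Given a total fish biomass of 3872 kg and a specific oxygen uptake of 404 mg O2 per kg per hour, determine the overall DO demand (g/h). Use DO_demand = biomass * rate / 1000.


Total O2 consumption (mg/h) = 3872 kg * 404 mg/(kg*h) = 1564288 mg/h
Convert to g/h: 1564288 / 1000 = 1564.288 g/h

1564.288 g/h


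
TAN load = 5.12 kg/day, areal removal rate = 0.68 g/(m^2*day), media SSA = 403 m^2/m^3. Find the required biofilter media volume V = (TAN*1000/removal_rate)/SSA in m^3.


A = 5.12*1000 / 0.68 = 7529.4118 m^2
V = 7529.4118 / 403 = 18.6834

18.6834 m^3


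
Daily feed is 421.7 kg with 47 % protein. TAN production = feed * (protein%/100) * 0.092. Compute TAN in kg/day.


Protein in feed = 421.7 * 47/100 = 198.199 kg/day
TAN = protein * 0.092 = 198.199 * 0.092 = 18.234308 kg/day

18.234308 kg/day


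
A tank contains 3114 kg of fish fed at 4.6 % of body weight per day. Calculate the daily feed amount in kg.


Feeding rate fraction = 4.6% / 100 = 0.046
Daily feed = 3114 kg * 0.046 = 143.244 kg/day

143.244 kg/day


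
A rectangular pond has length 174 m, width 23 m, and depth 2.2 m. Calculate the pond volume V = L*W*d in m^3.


Base area = L * W = 174 * 23 = 4002 m^2
Volume = area * depth = 4002 * 2.2 = 8804.4 m^3

8804.4 m^3


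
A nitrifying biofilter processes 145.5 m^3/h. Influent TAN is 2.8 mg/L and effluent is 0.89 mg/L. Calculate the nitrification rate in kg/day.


Concentration drop: TAN_in - TAN_out = 2.8 - 0.89 = 1.91 mg/L
Hourly TAN removed = Q * dTAN = 145.5 m^3/h * 1.91 mg/L = 277.905 g/h  (m^3/h * mg/L = g/h)
Daily TAN removed = 277.905 * 24 = 6669.72 g/day
Convert to kg/day: 6669.72 / 1000 = 6.66972 kg/day

6.66972 kg/day


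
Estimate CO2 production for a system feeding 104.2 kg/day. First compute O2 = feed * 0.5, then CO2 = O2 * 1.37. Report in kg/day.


O2 = 104.2 * 0.5 = 52.1
CO2 = 52.1 * 1.37 = 71.377

71.377 kg/day


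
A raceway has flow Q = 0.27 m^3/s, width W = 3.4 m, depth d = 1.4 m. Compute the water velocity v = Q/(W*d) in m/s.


Cross-sectional area = W * d = 3.4 * 1.4 = 4.76 m^2
Velocity = Q / A = 0.27 / 4.76 = 0.0567227 m/s

0.0567227 m/s


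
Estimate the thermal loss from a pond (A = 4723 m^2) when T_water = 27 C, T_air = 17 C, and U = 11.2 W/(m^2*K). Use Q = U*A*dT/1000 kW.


Temperature difference dT = 27 - 17 = 10 K
Heat loss (W) = U * A * dT = 11.2 * 4723 * 10 = 528976 W
Convert to kW: 528976 / 1000 = 528.976 kW

528.976 kW


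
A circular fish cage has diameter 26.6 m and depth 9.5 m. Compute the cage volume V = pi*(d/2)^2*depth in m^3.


r = d/2 = 26.6/2 = 13.3 m
Base area = pi*r^2 = pi*13.3^2 = 555.71632 m^2
Volume = 555.71632 * 9.5 = 5279.31 m^3

5279.31 m^3


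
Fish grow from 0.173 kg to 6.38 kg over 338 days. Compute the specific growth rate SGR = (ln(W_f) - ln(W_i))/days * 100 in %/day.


ln(W_f) = ln(6.38) = 1.8531681
ln(W_i) = ln(0.173) = -1.7544637
ln(W_f) - ln(W_i) = 1.8531681 - -1.7544637 = 3.6076318
SGR = 3.6076318 / 338 * 100 = 1.06735 %/day

1.06735 %/day


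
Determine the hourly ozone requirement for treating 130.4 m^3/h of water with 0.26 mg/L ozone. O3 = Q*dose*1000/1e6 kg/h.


O3 demand (mg/h) = Q * dose * 1000 = 130.4 * 0.26 * 1000 = 33904 mg/h
Convert mg to kg: 33904 / 1e6 = 0.033904 kg/h

0.033904 kg/h


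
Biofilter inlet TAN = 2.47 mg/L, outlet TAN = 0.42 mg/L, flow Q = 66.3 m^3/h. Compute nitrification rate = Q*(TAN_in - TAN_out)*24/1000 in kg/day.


Concentration drop: TAN_in - TAN_out = 2.47 - 0.42 = 2.05 mg/L
Hourly TAN removed = Q * dTAN = 66.3 m^3/h * 2.05 mg/L = 135.915 g/h  (m^3/h * mg/L = g/h)
Daily TAN removed = 135.915 * 24 = 3261.96 g/day
Convert to kg/day: 3261.96 / 1000 = 3.26196 kg/day

3.26196 kg/day


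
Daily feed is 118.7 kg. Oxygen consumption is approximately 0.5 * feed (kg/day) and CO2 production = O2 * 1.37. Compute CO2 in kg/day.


O2 = 118.7 * 0.5 = 59.35
CO2 = 59.35 * 1.37 = 81.3095

81.3095 kg/day


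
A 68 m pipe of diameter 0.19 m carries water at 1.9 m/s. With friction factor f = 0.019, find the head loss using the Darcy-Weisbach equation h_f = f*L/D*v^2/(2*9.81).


v^2 = 1.9^2 = 3.61 m^2/s^2
L/D = 68/0.19 = 357.89474
h_f = f*(L/D)*v^2/(2g) = 0.019 * 357.89474 * 3.61 / 19.62 = 1.25117 m

1.25117 m


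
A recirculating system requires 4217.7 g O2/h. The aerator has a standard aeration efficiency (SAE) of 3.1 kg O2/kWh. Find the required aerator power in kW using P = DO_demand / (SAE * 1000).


SAE in g O2/kWh = 3.1 * 1000 = 3100 g/kWh
P = DO_demand / SAE_g = 4217.7 / 3100 = 1.36055 kW

1.36055 kW


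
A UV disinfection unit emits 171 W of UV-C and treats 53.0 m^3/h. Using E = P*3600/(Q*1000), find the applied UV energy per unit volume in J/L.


Energy delivered per hour = 171 W * 3600 s = 615600 J/h
Volume treated per hour = 53.0 m^3/h * 1000 = 53000 L/h
dose = 615600 / 53000 = 11.6151 J/L

11.6151 J/L


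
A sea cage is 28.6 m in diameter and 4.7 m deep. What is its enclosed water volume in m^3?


r = d/2 = 28.6/2 = 14.3 m
Base area = pi*r^2 = pi*14.3^2 = 642.42428 m^2
Volume = 642.42428 * 4.7 = 3019.39 m^3

3019.39 m^3


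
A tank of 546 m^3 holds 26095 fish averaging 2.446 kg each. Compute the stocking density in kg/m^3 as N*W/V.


Total biomass = 26095 fish * 2.446 kg = 63828.37 kg
Density = total biomass / volume = 63828.37 / 546 = 116.902 kg/m^3

116.902 kg/m^3


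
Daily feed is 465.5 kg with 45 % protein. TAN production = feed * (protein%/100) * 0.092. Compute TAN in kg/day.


Protein in feed = 465.5 * 45/100 = 209.475 kg/day
TAN = protein * 0.092 = 209.475 * 0.092 = 19.2717 kg/day

19.2717 kg/day


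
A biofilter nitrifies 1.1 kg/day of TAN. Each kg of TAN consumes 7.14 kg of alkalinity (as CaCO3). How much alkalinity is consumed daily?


Alkalinity factor: 7.14 kg CaCO3 consumed per kg TAN nitrified
alk = 1.1 kg TAN * 7.14 = 7.854 kg CaCO3/day

7.854 kg CaCO3/day


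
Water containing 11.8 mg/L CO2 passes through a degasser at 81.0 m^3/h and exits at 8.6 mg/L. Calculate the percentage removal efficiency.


CO2_out / CO2_in = 8.6 / 11.8 = 0.72881356
Fraction remaining = 0.72881356
efficiency = (1 - 0.72881356) * 100 = 27.1186 %

27.1186 %


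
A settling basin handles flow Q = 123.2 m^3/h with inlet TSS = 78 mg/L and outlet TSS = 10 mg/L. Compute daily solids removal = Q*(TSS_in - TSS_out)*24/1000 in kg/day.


Concentration drop: TSS_in - TSS_out = 78 - 10 = 68 mg/L
Hourly solids removed = Q * dTSS = 123.2 m^3/h * 68 mg/L = 8377.6 g/h  (m^3/h * mg/L = g/h)
Daily solids removed = 8377.6 * 24 = 201062.4 g/day
Convert g to kg: 201062.4 / 1000 = 201.0624 kg/day

201.0624 kg/day


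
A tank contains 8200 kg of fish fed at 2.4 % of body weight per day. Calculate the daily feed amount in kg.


Feeding rate fraction = 2.4% / 100 = 0.024
Daily feed = 8200 kg * 0.024 = 196.8 kg/day

196.8 kg/day


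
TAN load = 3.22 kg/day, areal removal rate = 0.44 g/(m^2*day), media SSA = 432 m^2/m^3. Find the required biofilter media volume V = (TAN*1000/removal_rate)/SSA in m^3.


A = 3.22*1000 / 0.44 = 7318.1818 m^2
V = 7318.1818 / 432 = 16.9402

16.9402 m^3


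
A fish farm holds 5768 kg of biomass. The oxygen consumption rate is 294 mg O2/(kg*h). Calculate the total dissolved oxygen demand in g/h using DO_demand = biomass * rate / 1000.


Total O2 consumption (mg/h) = 5768 kg * 294 mg/(kg*h) = 1695792 mg/h
Convert to g/h: 1695792 / 1000 = 1695.792 g/h

1695.792 g/h


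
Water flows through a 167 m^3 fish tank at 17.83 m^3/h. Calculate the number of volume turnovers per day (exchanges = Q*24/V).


Daily flow volume = 17.83 m^3/h * 24 h = 427.92 m^3/day
Exchanges = daily flow / tank volume = 427.92 / 167 = 2.5624 exchanges/day

2.5624 exchanges/day


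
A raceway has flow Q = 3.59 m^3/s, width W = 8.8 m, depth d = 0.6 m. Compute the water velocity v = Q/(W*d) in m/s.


Cross-sectional area = W * d = 8.8 * 0.6 = 5.28 m^2
Velocity = Q / A = 3.59 / 5.28 = 0.679924 m/s

0.679924 m/s


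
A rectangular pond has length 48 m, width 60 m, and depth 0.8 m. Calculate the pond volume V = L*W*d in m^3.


Base area = L * W = 48 * 60 = 2880 m^2
Volume = area * depth = 2880 * 0.8 = 2304 m^3

2304 m^3


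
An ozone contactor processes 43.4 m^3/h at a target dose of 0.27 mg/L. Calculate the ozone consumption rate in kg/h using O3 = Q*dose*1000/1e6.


O3 demand (mg/h) = Q * dose * 1000 = 43.4 * 0.27 * 1000 = 11718 mg/h
Convert mg to kg: 11718 / 1e6 = 0.011718 kg/h

0.011718 kg/h


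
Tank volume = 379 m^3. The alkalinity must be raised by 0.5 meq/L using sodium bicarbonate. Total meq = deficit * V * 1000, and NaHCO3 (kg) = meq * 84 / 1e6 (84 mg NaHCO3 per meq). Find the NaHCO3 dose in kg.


Tank volume in L = 379 m^3 * 1000 = 379000 L
Total meq required = 0.5 meq/L * 379000 L = 189500 meq
NaHCO3 mass = 189500 meq * 84 mg/meq / 1e6 = 15.918 kg

15.918 kg


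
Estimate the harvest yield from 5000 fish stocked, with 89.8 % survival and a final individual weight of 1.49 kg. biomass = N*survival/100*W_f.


Survivors = 5000 * 89.8/100 = 4490 fish
Harvest biomass = survivors * W_f = 4490 * 1.49 = 6690.1 kg

6690.1 kg


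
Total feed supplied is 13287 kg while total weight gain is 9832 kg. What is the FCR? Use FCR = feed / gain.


FCR = feed consumed / weight gained
FCR = 13287 kg / 9832 kg = 1.3514

1.3514


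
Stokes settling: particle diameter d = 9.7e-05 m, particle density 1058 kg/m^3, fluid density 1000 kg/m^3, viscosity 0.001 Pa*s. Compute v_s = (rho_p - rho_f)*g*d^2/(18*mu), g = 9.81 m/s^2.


Density difference: rho_p - rho_f = 1058 - 1000 = 58 kg/m^3
d^2 = (9.7e-05)^2 = 9.409e-09 m^2
Numerator = (rho_p - rho_f) * g * d^2 = 58 * 9.81 * 9.409e-09 = 5.3535328e-06
Denominator = 18 * mu = 18 * 0.001 = 0.018
v_s = 5.3535328e-06 / 0.018 = 2.97418e-04 m/s
Check: Re = rho_f * v_s * d / mu = 1000 * 2.97418e-04 * 9.7e-05 / 0.001 = 0.0288 < 1, so Stokes' law applies.

2.97418e-04 m/s


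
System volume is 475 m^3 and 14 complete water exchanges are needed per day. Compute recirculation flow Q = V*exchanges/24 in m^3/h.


Daily recirculation volume = 475 m^3 * 14 = 6650 m^3/day
Flow rate Q = daily volume / 24 h = 6650 / 24 = 277.083 m^3/h

277.083 m^3/h


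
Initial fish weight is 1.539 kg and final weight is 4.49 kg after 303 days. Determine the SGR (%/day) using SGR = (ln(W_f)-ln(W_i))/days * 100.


ln(W_f) = ln(4.49) = 1.5018527
ln(W_i) = ln(1.539) = 0.43113285
ln(W_f) - ln(W_i) = 1.5018527 - 0.43113285 = 1.0707198
SGR = 1.0707198 / 303 * 100 = 0.353373 %/day

0.353373 %/day


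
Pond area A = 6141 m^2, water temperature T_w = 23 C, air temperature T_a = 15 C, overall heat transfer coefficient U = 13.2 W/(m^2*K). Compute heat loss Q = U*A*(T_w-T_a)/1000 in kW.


Temperature difference dT = 23 - 15 = 8 K
Heat loss (W) = U * A * dT = 13.2 * 6141 * 8 = 648489.6 W
Convert to kW: 648489.6 / 1000 = 648.4896 kW

648.4896 kW


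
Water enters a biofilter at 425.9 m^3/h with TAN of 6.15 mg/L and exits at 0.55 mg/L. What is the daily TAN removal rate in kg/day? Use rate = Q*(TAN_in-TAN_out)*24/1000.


Concentration drop: TAN_in - TAN_out = 6.15 - 0.55 = 5.6 mg/L
Hourly TAN removed = Q * dTAN = 425.9 m^3/h * 5.6 mg/L = 2385.04 g/h  (m^3/h * mg/L = g/h)
Daily TAN removed = 2385.04 * 24 = 57240.96 g/day
Convert to kg/day: 57240.96 / 1000 = 57.24096 kg/day

57.24096 kg/day


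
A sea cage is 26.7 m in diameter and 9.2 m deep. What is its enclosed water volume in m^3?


r = d/2 = 26.7/2 = 13.35 m
Base area = pi*r^2 = pi*13.35^2 = 559.9025 m^2
Volume = 559.9025 * 9.2 = 5151.1 m^3

5151.1 m^3


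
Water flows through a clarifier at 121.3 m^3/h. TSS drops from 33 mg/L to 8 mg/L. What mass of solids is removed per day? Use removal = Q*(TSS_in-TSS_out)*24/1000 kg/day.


Concentration drop: TSS_in - TSS_out = 33 - 8 = 25 mg/L
Hourly solids removed = Q * dTSS = 121.3 m^3/h * 25 mg/L = 3032.5 g/h  (m^3/h * mg/L = g/h)
Daily solids removed = 3032.5 * 24 = 72780 g/day
Convert g to kg: 72780 / 1000 = 72.78 kg/day

72.78 kg/day


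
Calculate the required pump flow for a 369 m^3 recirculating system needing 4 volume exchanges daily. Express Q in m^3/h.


Daily recirculation volume = 369 m^3 * 4 = 1476 m^3/day
Flow rate Q = daily volume / 24 h = 1476 / 24 = 61.5 m^3/h

61.5 m^3/h


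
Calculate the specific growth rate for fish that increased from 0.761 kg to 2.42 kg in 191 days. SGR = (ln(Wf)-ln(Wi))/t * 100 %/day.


ln(W_f) = ln(2.42) = 0.88376754
ln(W_i) = ln(0.761) = -0.27312192
ln(W_f) - ln(W_i) = 0.88376754 - -0.27312192 = 1.1568895
SGR = 1.1568895 / 191 * 100 = 0.605701 %/day

0.605701 %/day


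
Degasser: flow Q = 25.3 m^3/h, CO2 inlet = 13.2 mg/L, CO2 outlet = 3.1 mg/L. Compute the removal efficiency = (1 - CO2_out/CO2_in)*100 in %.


CO2_out / CO2_in = 3.1 / 13.2 = 0.23484848
Fraction remaining = 0.23484848
efficiency = (1 - 0.23484848) * 100 = 76.5152 %

76.5152 %


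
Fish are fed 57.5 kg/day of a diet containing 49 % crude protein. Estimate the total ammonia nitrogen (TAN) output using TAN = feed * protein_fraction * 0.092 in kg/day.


Protein in feed = 57.5 * 49/100 = 28.175 kg/day
TAN = protein * 0.092 = 28.175 * 0.092 = 2.5921 kg/day

2.5921 kg/day
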